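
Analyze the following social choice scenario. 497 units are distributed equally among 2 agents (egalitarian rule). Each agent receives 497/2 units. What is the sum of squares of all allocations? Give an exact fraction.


Step 1: Each agent's share = 497/2
Step 2: Square of each share = (497/2)^2 = 247009/4
Step 3: Sum of squares = 2 * 247009/4 = 247009/2

247009/2


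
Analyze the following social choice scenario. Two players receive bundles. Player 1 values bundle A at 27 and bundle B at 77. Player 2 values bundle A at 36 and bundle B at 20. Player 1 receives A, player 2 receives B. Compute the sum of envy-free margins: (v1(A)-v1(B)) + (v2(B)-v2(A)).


Step 1: Player 1's margin = v1(A) - v1(B) = 27 - 77 = -50
Step 2: Player 2's margin = v2(B) - v2(A) = 20 - 36 = -16
Step 3: Total margin = -50 + -16 = -66

-66


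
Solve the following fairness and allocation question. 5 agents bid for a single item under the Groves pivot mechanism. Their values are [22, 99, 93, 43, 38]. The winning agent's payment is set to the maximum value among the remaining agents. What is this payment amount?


Step 1: The efficient winner is agent 1 with value 99
Step 2: Other agents' values: [22, 93, 43, 38]
Step 3: Pivot payment = max(others) = 93
Step 4: The winner pays 93

93


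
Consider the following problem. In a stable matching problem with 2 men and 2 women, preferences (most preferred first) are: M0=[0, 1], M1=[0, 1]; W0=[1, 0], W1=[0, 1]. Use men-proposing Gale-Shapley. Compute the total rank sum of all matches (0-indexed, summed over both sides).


Step 1: Run Gale-Shapley (men propose, women hold best offer):
  M0 proposes to W0; she accepts
  M1 proposes to W0; she switches from M0
  M0 proposes to W1; she accepts
Step 2: Final matching: W0-M1, W1-M0
Step 3: 0-indexed ranks (man's rank of his match, then woman's): 0 + 0 + 1 + 0
Step 4: Total rank sum = 1

1


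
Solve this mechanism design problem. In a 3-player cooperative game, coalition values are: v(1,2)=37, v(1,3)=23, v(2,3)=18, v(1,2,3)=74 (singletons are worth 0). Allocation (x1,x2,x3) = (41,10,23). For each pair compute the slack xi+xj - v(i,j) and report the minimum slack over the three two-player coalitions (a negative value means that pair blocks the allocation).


Step 1: Slack for coalition (1,2): x1+x2 - v12 = 51 - 37 = 14
Step 2: Slack for coalition (1,3): x1+x3 - v13 = 64 - 23 = 41
Step 3: Slack for coalition (2,3): x2+x3 - v23 = 33 - 18 = 15
Step 4: Minimum slack = min(14, 41, 15) = 14, attained by (1,2); no pair can gain by deviating, so the allocation is in the core

14


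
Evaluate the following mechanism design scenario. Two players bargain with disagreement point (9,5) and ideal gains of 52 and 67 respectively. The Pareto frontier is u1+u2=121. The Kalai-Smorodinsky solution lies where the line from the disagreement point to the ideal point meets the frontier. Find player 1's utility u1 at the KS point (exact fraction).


Step 1: At the KS point, (u1-d1)/r1 = (u2-d2)/r2 = t and u1+u2 = 121
Step 2: u1 = d1 + r1*t and u2 = d2 + r2*t, so (d1 + r1*t) + (d2 + r2*t) = 121
Step 3: t = (121 - 9 - 5)/(52 + 67) = 107/119
Step 4: u1 = d1 + r1*t = 9 + 52 * 107/119 = 6635/119
Step 5: (Check: u2 = d2 + r2*t = 7764/119; u1+u2 = 6635/119 + 7764/119 = 121, on the frontier.)

6635/119


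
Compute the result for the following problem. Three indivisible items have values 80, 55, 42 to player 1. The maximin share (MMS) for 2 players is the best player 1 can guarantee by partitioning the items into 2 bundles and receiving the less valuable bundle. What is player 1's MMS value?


Step 1: Item values = 80, 55, 42
Step 2: Enumerate all 2-bundle partitions and take the smaller bundle:
  Partition 1: {80} vs {55,42} -> bundles 80, 97; min = 80
  Partition 2: {55} vs {80,42} -> bundles 55, 122; min = 55
  Partition 3: {42} vs {80,55} -> bundles 42, 135; min = 42
Step 3: MMS = max(80, 55, 42) = 80

80


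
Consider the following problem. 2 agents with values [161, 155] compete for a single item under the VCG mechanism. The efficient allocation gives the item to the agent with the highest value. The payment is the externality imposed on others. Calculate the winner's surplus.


Step 1: The winner is the agent with the highest value: agent 0 with value 161
Step 2: Values of other agents: [155]
Step 3: VCG payment = max of others' values = 155
Step 4: Surplus = 161 - 155 = 6

6


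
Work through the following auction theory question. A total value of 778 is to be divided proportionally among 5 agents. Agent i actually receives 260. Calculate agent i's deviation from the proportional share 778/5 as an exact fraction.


Step 1: Proportional share = 778/5
Step 2: Agent's actual allocation = 260
Step 3: Excess = 260 - 778/5 = 522/5

522/5


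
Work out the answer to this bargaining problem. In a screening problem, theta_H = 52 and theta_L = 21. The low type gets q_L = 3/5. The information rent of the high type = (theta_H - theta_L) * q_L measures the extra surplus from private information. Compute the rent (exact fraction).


Step 1: theta_H - theta_L = 52 - 21 = 31
Step 2: Information rent = (theta_H - theta_L) * q_L
Step 3: = 31 * 3/5
Step 4: = 93/5

93/5


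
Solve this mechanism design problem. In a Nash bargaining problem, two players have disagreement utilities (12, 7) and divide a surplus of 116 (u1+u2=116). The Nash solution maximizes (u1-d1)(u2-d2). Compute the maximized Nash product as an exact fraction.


Step 1: The Nash solution splits surplus symmetrically above the disagreement point
Step 2: u1 = (total + d1 - d2)/2 = (116 + 12 - 7)/2 = 121/2
Step 3: u2 = (total - d1 + d2)/2 = (116 - 12 + 7)/2 = 111/2
Step 4: Nash product = (121/2 - 12) * (111/2 - 7)
Step 5: = 97/2 * 97/2 = 9409/4

9409/4


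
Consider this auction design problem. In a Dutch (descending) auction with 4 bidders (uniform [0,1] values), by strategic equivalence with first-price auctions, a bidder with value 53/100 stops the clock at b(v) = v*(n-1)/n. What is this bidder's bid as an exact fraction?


Step 1: Dutch auctions are strategically equivalent to first-price auctions
Step 2: The equilibrium bid is b(v) = v*(n-1)/n
Step 3: b = 53/100 * 3/4
Step 4: b = 159/400

159/400


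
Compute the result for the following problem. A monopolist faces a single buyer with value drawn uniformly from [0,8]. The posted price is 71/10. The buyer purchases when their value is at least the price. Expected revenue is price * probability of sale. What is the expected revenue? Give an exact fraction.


Step 1: Posted price r = 71/10, value support [0,8]
Step 2: P(v >= r) = (8 - 71/10)/8 = 9/80
Step 3: Expected revenue = r * P(v >= r) = 71/10 * 9/80
Step 4: Revenue = 639/800

639/800


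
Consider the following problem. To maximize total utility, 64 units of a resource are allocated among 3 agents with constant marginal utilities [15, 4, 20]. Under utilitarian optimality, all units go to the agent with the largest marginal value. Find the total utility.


Step 1: The marginal utilities are [15, 4, 20]
Step 2: The highest marginal utility is 20
Step 3: All 64 units go to that agent
Step 4: Total utility = 20 * 64 = 1280

1280


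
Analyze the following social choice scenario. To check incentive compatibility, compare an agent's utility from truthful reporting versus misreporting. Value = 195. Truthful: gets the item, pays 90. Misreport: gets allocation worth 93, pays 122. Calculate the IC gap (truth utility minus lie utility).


Step 1: U(truth) = value - payment = 195 - 90 = 105
Step 2: U(lie) = allocation - payment = 93 - 122 = -29
Step 3: IC gap = 105 - (-29) = 134

134


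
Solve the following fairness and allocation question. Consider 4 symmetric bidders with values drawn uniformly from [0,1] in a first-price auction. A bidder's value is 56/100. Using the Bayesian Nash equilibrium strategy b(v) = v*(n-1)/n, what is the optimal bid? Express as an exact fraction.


Step 1: The symmetric BNE bidding function is b(v) = v * (n-1) / n
Step 2: Substitute v = 14/25 and n = 4
Step 3: b = 14/25 * 3/4
Step 4: b = 21/50

21/50


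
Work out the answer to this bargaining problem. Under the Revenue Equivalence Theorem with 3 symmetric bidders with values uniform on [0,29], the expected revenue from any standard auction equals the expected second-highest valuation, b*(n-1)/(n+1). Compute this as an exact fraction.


Step 1: By Revenue Equivalence, expected revenue = b*(n-1)/(n+1)
Step 2: Substituting n = 3, b = 29
Step 3: Revenue = 29*(3-1)/(3+1) = 29*2/4
Step 4: Revenue = 58/4 = 29/2

29/2


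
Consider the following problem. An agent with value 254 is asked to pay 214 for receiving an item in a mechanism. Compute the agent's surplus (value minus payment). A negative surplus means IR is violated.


Step 1: Surplus = value - payment = 254 - 214 = 40
Step 2: IR is satisfied (surplus >= 0)

40


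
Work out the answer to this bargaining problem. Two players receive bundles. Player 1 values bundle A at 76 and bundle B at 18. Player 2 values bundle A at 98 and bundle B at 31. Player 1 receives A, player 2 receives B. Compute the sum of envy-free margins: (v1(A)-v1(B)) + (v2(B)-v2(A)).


Step 1: Player 1's margin = v1(A) - v1(B) = 76 - 18 = 58
Step 2: Player 2's margin = v2(B) - v2(A) = 31 - 98 = -67
Step 3: Total margin = 58 + -67 = -9

-9


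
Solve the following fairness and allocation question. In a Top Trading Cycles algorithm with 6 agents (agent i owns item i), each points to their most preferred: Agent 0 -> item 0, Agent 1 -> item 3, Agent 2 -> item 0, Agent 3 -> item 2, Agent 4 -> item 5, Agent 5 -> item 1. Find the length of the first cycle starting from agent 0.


Step 1: Trace the pointer graph from agent 0: 0 -> 0
Step 2: A cycle is detected when we revisit agent 0
Step 3: The cycle is: 0 -> 0
Step 4: Cycle length = 1

1


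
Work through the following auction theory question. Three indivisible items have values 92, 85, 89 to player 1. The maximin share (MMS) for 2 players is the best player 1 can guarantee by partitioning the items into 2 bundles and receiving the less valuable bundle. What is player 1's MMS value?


Step 1: Item values = 92, 85, 89
Step 2: Enumerate all 2-bundle partitions and take the smaller bundle:
  Partition 1: {92} vs {85,89} -> bundles 92, 174; min = 92
  Partition 2: {85} vs {92,89} -> bundles 85, 181; min = 85
  Partition 3: {89} vs {92,85} -> bundles 89, 177; min = 89
Step 3: MMS = max(92, 85, 89) = 92

92


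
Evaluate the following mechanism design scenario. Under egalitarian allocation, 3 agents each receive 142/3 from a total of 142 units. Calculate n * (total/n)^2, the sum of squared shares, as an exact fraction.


Step 1: Each agent's share = 142/3
Step 2: Square of each share = (142/3)^2 = 20164/9
Step 3: Sum of squares = 3 * 20164/9 = 20164/3

20164/3


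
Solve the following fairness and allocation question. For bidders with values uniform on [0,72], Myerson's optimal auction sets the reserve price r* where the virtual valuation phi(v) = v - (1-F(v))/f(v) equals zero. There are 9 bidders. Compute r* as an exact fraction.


Step 1: For U[0,72], F(v) = v/72 and f(v) = 1/72
Step 2: phi(v) = v - (1 - v/72)/(1/72) = v - (72 - v) = 2v - 72
Step 3: Set phi(r*) = 0: 2r* - 72 = 0
Step 4: r* = 72/2 = 36 (the number of bidders n = 9 does not enter)

36


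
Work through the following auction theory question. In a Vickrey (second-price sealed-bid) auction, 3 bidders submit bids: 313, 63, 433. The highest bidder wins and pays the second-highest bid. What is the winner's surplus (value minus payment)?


Step 1: Sort bids in descending order: 433, 313, 63
Step 2: The winning bid is the highest: 433
Step 3: The payment equals the second-highest bid: 313
Step 4: Surplus = winner's bid - payment = 433 - 313 = 120

120


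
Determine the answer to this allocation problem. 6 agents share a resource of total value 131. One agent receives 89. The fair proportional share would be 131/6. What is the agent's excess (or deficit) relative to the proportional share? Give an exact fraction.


Step 1: Proportional share = 131/6
Step 2: Agent's actual allocation = 89
Step 3: Excess = 89 - 131/6 = 403/6

403/6


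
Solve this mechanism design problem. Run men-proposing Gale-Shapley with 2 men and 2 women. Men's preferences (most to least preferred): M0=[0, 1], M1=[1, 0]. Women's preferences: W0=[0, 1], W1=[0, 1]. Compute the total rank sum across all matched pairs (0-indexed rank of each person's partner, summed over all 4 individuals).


Step 1: Run Gale-Shapley (men propose, women hold best offer):
  M0 proposes to W0; she accepts
  M1 proposes to W1; she accepts
Step 2: Final matching: W0-M0, W1-M1
Step 3: 0-indexed ranks (man's rank of his match, then woman's): 0 + 0 + 0 + 1
Step 4: Total rank sum = 1

1


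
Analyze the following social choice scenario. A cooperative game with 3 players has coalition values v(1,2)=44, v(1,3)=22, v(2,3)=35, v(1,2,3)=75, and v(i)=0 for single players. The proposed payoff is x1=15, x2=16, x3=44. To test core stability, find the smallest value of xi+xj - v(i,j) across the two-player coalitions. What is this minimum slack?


Step 1: Slack for coalition (1,2): x1+x2 - v12 = 31 - 44 = -13
Step 2: Slack for coalition (1,3): x1+x3 - v13 = 59 - 22 = 37
Step 3: Slack for coalition (2,3): x2+x3 - v23 = 60 - 35 = 25
Step 4: Minimum slack = min(-13, 37, 25) = -13, attained by (1,2); coalition (1,2) can block (slack < 0), so the allocation is not in the core

-13


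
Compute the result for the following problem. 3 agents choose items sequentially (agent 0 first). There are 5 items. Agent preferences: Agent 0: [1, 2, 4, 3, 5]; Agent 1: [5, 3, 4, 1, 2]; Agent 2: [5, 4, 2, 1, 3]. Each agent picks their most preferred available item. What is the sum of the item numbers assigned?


Step 1: Agent 0 picks item 1
Step 2: Agent 1 picks item 5
Step 3: Agent 2 picks item 4
Step 4: Sum = 1 + 5 + 4 = 10

10


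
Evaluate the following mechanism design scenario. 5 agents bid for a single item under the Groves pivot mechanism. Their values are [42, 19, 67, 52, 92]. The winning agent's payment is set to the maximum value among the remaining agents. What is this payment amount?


Step 1: The efficient winner is agent 4 with value 92
Step 2: Other agents' values: [42, 19, 67, 52]
Step 3: Pivot payment = max(others) = 67
Step 4: The winner pays 67

67


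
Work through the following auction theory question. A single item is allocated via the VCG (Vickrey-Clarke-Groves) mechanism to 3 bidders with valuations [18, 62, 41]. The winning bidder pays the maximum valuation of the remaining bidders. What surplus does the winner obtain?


Step 1: The winner is the agent with the highest value: agent 1 with value 62
Step 2: Values of other agents: [18, 41]
Step 3: VCG payment = max of others' values = 41
Step 4: Surplus = 62 - 41 = 21

21


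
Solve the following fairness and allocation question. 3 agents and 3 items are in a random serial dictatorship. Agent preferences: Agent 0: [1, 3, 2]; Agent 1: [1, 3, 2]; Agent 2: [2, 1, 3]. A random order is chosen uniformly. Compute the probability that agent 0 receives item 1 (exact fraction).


Step 1: Agent 0 wants item 1
Step 2: There are 6 possible orderings of agents
Step 3: In 3 orderings, agent 0 gets item 1
Step 4: Probability = 3/6 = 1/2

1/2


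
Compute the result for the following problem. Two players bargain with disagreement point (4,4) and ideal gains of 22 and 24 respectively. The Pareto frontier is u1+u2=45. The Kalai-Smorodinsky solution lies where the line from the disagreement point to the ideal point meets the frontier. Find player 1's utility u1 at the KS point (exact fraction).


Step 1: At the KS point, (u1-d1)/r1 = (u2-d2)/r2 = t and u1+u2 = 45
Step 2: u1 = d1 + r1*t and u2 = d2 + r2*t, so (d1 + r1*t) + (d2 + r2*t) = 45
Step 3: t = (45 - 4 - 4)/(22 + 24) = 37/46
Step 4: u1 = d1 + r1*t = 4 + 22 * 37/46 = 499/23
Step 5: (Check: u2 = d2 + r2*t = 536/23; u1+u2 = 499/23 + 536/23 = 45, on the frontier.)

499/23


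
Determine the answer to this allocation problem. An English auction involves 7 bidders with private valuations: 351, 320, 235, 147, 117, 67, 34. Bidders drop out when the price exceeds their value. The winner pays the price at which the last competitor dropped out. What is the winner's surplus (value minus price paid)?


Step 1: Identify the highest value: 351
Step 2: Identify the second-highest value: 320
Step 3: The final price = second-highest value = 320
Step 4: Surplus = 351 - 320 = 31

31


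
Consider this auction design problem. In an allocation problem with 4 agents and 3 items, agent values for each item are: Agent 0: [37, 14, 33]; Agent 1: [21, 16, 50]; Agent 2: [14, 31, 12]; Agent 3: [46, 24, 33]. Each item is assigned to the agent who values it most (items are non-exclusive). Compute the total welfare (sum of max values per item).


Step 1: For each item, find the maximum value among all agents.
Step 2: Item 0 -> Agent 3 (value 46)
Step 3: Item 1 -> Agent 2 (value 31)
Step 4: Item 2 -> Agent 1 (value 50)
Step 5: Total welfare = 46 + 31 + 50 = 127

127


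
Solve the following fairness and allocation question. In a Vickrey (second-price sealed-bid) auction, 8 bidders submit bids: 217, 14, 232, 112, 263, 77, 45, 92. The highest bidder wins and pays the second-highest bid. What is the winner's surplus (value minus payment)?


Step 1: Sort bids in descending order: 263, 232, 217, 112, 92, 77, 45, 14
Step 2: The winning bid is the highest: 263
Step 3: The payment equals the second-highest bid: 232
Step 4: Surplus = winner's bid - payment = 263 - 232 = 31

31


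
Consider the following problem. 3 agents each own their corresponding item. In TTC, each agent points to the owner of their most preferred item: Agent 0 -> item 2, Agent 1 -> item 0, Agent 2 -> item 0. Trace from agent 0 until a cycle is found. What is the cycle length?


Step 1: Trace the pointer graph from agent 0: 0 -> 2 -> 0
Step 2: A cycle is detected when we revisit agent 0
Step 3: The cycle is: 0 -> 2 -> 0
Step 4: Cycle length = 2

2


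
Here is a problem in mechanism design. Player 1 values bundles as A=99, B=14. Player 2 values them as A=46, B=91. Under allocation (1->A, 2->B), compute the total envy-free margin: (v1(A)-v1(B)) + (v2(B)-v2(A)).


Step 1: Player 1's margin = v1(A) - v1(B) = 99 - 14 = 85
Step 2: Player 2's margin = v2(B) - v2(A) = 91 - 46 = 45
Step 3: Total margin = 85 + 45 = 130

130


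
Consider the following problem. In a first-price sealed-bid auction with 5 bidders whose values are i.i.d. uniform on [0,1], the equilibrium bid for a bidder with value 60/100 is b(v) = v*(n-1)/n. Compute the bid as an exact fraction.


Step 1: The symmetric BNE bidding function is b(v) = v * (n-1) / n
Step 2: Substitute v = 3/5 and n = 5
Step 3: b = 3/5 * 4/5
Step 4: b = 12/25

12/25


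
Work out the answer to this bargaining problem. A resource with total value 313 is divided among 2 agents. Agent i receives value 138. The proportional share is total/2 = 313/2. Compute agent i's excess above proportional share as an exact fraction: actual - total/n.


Step 1: Proportional share = 313/2
Step 2: Agent's actual allocation = 138
Step 3: Excess = 138 - 313/2 = -37/2

-37/2


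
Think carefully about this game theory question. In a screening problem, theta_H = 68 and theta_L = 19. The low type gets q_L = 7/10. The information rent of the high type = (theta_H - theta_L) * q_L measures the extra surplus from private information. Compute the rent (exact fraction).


Step 1: theta_H - theta_L = 68 - 19 = 49
Step 2: Information rent = (theta_H - theta_L) * q_L
Step 3: = 49 * 7/10
Step 4: = 343/10

343/10


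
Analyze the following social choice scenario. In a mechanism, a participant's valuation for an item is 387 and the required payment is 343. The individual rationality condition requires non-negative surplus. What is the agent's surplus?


Step 1: Surplus = value - payment = 387 - 343 = 44
Step 2: IR is satisfied (surplus >= 0)

44


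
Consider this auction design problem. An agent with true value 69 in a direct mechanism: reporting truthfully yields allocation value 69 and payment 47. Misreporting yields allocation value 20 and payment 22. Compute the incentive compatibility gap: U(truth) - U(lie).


Step 1: U(truth) = value - payment = 69 - 47 = 22
Step 2: U(lie) = allocation - payment = 20 - 22 = -2
Step 3: IC gap = 22 - (-2) = 24

24


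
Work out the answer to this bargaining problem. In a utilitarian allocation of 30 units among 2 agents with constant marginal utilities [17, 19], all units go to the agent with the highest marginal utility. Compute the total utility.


Step 1: The marginal utilities are [17, 19]
Step 2: The highest marginal utility is 19
Step 3: All 30 units go to that agent
Step 4: Total utility = 19 * 30 = 570

570


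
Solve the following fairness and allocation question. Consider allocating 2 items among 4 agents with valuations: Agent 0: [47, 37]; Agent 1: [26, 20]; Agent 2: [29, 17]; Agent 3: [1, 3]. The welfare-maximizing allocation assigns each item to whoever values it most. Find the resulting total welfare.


Step 1: For each item, find the maximum value among all agents.
Step 2: Item 0 -> Agent 0 (value 47)
Step 3: Item 1 -> Agent 0 (value 37)
Step 4: Total welfare = 47 + 37 = 84

84


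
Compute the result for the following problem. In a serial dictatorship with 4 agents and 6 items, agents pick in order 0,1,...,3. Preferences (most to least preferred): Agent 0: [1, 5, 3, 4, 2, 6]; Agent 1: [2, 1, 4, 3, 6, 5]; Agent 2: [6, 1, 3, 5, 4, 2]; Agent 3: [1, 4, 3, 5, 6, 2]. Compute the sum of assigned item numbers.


Step 1: Agent 0 picks item 1
Step 2: Agent 1 picks item 2
Step 3: Agent 2 picks item 6
Step 4: Agent 3 picks item 4
Step 5: Sum = 1 + 2 + 6 + 4 = 13

13


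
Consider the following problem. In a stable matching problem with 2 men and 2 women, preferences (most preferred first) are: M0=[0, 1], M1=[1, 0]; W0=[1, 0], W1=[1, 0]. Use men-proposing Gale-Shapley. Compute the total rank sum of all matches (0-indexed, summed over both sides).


Step 1: Run Gale-Shapley (men propose, women hold best offer):
  M0 proposes to W0; she accepts
  M1 proposes to W1; she accepts
Step 2: Final matching: W0-M0, W1-M1
Step 3: 0-indexed ranks (man's rank of his match, then woman's): 0 + 1 + 0 + 0
Step 4: Total rank sum = 1

1


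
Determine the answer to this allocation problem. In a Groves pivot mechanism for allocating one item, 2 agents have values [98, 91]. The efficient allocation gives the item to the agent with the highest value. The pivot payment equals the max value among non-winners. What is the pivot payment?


Step 1: The efficient winner is agent 0 with value 98
Step 2: Other agents' values: [91]
Step 3: Pivot payment = max(others) = 91
Step 4: The winner pays 91

91


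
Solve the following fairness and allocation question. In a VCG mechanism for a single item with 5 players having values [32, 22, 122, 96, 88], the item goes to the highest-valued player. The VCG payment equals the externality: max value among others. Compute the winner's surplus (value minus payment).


Step 1: The winner is the agent with the highest value: agent 2 with value 122
Step 2: Values of other agents: [32, 22, 96, 88]
Step 3: VCG payment = max of others' values = 96
Step 4: Surplus = 122 - 96 = 26

26


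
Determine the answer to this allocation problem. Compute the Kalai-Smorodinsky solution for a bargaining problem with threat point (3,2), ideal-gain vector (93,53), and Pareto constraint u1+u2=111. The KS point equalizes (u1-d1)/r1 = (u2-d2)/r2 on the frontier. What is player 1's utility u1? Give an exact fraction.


Step 1: At the KS point, (u1-d1)/r1 = (u2-d2)/r2 = t and u1+u2 = 111
Step 2: u1 = d1 + r1*t and u2 = d2 + r2*t, so (d1 + r1*t) + (d2 + r2*t) = 111
Step 3: t = (111 - 3 - 2)/(93 + 53) = 106/146 = 53/73
Step 4: u1 = d1 + r1*t = 3 + 93 * 53/73 = 5148/73
Step 5: (Check: u2 = d2 + r2*t = 2955/73; u1+u2 = 5148/73 + 2955/73 = 111, on the frontier.)

5148/73


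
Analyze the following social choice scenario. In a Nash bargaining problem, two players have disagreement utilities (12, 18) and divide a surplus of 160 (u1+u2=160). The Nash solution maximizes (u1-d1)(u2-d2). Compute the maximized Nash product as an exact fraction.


Step 1: The Nash solution splits surplus symmetrically above the disagreement point
Step 2: u1 = (total + d1 - d2)/2 = (160 + 12 - 18)/2 = 77
Step 3: u2 = (total - d1 + d2)/2 = (160 - 12 + 18)/2 = 83
Step 4: Nash product = (77 - 12) * (83 - 18)
Step 5: = 65 * 65 = 4225

4225


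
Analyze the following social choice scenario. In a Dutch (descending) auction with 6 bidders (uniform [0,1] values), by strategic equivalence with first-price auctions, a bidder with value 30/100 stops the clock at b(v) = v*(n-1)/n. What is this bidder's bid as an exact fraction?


Step 1: Dutch auctions are strategically equivalent to first-price auctions
Step 2: The equilibrium bid is b(v) = v*(n-1)/n
Step 3: b = 3/10 * 5/6
Step 4: b = 1/4

1/4


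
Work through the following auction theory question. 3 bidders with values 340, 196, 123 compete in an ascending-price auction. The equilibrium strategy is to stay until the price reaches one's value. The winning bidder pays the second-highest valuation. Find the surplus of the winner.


Step 1: Identify the highest value: 340
Step 2: Identify the second-highest value: 196
Step 3: The final price = second-highest value = 196
Step 4: Surplus = 340 - 196 = 144

144


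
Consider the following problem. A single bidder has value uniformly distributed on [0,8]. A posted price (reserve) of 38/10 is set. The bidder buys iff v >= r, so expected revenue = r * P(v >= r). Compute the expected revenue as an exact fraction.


Step 1: Posted price r = 19/5, value support [0,8]
Step 2: P(v >= r) = (8 - 19/5)/8 = 21/40
Step 3: Expected revenue = r * P(v >= r) = 19/5 * 21/40
Step 4: Revenue = 399/200

399/200


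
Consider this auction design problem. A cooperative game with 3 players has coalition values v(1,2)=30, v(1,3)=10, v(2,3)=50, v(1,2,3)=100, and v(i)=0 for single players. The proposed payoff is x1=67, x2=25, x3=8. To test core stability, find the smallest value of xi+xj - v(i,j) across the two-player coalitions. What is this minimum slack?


Step 1: Slack for coalition (1,2): x1+x2 - v12 = 92 - 30 = 62
Step 2: Slack for coalition (1,3): x1+x3 - v13 = 75 - 10 = 65
Step 3: Slack for coalition (2,3): x2+x3 - v23 = 33 - 50 = -17
Step 4: Minimum slack = min(62, 65, -17) = -17, attained by (2,3); coalition (2,3) can block (slack < 0), so the allocation is not in the core

-17


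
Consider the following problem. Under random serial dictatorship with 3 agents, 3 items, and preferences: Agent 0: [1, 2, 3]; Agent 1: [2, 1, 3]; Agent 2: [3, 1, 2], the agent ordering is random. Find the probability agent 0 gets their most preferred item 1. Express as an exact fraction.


Step 1: Agent 0 wants item 1
Step 2: There are 6 possible orderings of agents
Step 3: In 6 orderings, agent 0 gets item 1
Step 4: Probability = 6/6 = 1

1


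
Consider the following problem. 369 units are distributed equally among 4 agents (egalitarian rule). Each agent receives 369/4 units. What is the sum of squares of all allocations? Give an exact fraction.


Step 1: Each agent's share = 369/4
Step 2: Square of each share = (369/4)^2 = 136161/16
Step 3: Sum of squares = 4 * 136161/16 = 136161/4

136161/4


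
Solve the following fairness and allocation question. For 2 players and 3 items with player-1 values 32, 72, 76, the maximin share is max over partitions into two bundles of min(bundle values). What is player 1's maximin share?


Step 1: Item values = 32, 72, 76
Step 2: Enumerate all 2-bundle partitions and take the smaller bundle:
  Partition 1: {32} vs {72,76} -> bundles 32, 148; min = 32
  Partition 2: {72} vs {32,76} -> bundles 72, 108; min = 72
  Partition 3: {76} vs {32,72} -> bundles 76, 104; min = 76
Step 3: MMS = max(32, 72, 76) = 76

76


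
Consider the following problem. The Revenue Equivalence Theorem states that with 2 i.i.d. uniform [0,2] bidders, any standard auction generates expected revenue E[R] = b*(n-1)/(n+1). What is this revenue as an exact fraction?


Step 1: By Revenue Equivalence, expected revenue = b*(n-1)/(n+1)
Step 2: Substituting n = 2, b = 2
Step 3: Revenue = 2*(2-1)/(2+1) = 2*1/3
Step 4: Revenue = 2/3

2/3


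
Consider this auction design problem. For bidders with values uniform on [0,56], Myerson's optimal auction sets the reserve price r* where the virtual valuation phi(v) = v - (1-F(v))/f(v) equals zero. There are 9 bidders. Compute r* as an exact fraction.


Step 1: For U[0,56], F(v) = v/56 and f(v) = 1/56
Step 2: phi(v) = v - (1 - v/56)/(1/56) = v - (56 - v) = 2v - 56
Step 3: Set phi(r*) = 0: 2r* - 56 = 0
Step 4: r* = 56/2 = 28 (the number of bidders n = 9 does not enter)

28


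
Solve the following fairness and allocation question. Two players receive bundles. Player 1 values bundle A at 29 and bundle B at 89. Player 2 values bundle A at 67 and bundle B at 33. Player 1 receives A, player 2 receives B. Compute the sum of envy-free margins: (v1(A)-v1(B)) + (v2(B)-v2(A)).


Step 1: Player 1's margin = v1(A) - v1(B) = 29 - 89 = -60
Step 2: Player 2's margin = v2(B) - v2(A) = 33 - 67 = -34
Step 3: Total margin = -60 + -34 = -94

-94


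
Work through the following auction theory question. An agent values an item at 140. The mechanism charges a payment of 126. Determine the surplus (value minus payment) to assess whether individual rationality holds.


Step 1: Surplus = value - payment = 140 - 126 = 14
Step 2: IR is satisfied (surplus >= 0)

14


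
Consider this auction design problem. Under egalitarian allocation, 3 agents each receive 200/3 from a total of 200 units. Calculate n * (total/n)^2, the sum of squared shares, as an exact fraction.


Step 1: Each agent's share = 200/3
Step 2: Square of each share = (200/3)^2 = 40000/9
Step 3: Sum of squares = 3 * 40000/9 = 40000/3

40000/3


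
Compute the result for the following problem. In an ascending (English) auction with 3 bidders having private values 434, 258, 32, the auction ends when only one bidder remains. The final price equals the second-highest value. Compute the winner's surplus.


Step 1: Identify the highest value: 434
Step 2: Identify the second-highest value: 258
Step 3: The final price = second-highest value = 258
Step 4: Surplus = 434 - 258 = 176

176


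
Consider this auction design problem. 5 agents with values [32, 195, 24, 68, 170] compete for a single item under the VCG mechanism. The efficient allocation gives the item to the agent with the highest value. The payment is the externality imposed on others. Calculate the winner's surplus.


Step 1: The winner is the agent with the highest value: agent 1 with value 195
Step 2: Values of other agents: [32, 24, 68, 170]
Step 3: VCG payment = max of others' values = 170
Step 4: Surplus = 195 - 170 = 25

25


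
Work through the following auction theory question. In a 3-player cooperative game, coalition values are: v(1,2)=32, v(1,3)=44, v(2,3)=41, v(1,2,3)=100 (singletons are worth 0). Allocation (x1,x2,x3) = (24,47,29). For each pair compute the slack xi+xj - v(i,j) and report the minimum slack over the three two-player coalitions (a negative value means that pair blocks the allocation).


Step 1: Slack for coalition (1,2): x1+x2 - v12 = 71 - 32 = 39
Step 2: Slack for coalition (1,3): x1+x3 - v13 = 53 - 44 = 9
Step 3: Slack for coalition (2,3): x2+x3 - v23 = 76 - 41 = 35
Step 4: Minimum slack = min(39, 9, 35) = 9, attained by (1,3); no pair can gain by deviating, so the allocation is in the core

9


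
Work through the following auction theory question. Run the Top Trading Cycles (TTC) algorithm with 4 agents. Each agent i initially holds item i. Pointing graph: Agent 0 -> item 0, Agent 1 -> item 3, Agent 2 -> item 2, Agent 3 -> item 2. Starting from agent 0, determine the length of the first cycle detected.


Step 1: Trace the pointer graph from agent 0: 0 -> 0
Step 2: A cycle is detected when we revisit agent 0
Step 3: The cycle is: 0 -> 0
Step 4: Cycle length = 1

1


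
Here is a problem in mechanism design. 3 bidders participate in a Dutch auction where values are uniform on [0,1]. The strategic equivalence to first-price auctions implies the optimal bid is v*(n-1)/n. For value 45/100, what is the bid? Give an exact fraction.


Step 1: Dutch auctions are strategically equivalent to first-price auctions
Step 2: The equilibrium bid is b(v) = v*(n-1)/n
Step 3: b = 9/20 * 2/3
Step 4: b = 3/10

3/10


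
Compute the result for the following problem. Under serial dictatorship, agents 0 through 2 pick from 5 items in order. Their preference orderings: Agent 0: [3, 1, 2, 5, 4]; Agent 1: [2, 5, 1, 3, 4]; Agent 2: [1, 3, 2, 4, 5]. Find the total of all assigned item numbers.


Step 1: Agent 0 picks item 3
Step 2: Agent 1 picks item 2
Step 3: Agent 2 picks item 1
Step 4: Sum = 3 + 2 + 1 = 6

6


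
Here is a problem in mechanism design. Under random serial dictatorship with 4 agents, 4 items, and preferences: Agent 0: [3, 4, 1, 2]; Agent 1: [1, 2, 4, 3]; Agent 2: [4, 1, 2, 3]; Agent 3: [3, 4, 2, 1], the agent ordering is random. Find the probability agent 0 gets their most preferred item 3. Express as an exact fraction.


Step 1: Agent 0 wants item 3
Step 2: There are 24 possible orderings of agents
Step 3: In 12 orderings, agent 0 gets item 3
Step 4: Probability = 12/24 = 1/2

1/2


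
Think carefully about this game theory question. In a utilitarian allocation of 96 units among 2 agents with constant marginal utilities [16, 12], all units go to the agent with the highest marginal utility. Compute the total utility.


Step 1: The marginal utilities are [16, 12]
Step 2: The highest marginal utility is 16
Step 3: All 96 units go to that agent
Step 4: Total utility = 16 * 96 = 1536

1536


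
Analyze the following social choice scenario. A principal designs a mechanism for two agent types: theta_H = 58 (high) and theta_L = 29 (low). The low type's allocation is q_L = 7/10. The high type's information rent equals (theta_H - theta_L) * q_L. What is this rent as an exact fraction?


Step 1: theta_H - theta_L = 58 - 29 = 29
Step 2: Information rent = (theta_H - theta_L) * q_L
Step 3: = 29 * 7/10
Step 4: = 203/10

203/10


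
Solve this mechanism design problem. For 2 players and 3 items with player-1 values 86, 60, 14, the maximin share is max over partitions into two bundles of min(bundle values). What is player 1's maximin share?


Step 1: Item values = 86, 60, 14
Step 2: Enumerate all 2-bundle partitions and take the smaller bundle:
  Partition 1: {86} vs {60,14} -> bundles 86, 74; min = 74
  Partition 2: {60} vs {86,14} -> bundles 60, 100; min = 60
  Partition 3: {14} vs {86,60} -> bundles 14, 146; min = 14
Step 3: MMS = max(74, 60, 14) = 74

74


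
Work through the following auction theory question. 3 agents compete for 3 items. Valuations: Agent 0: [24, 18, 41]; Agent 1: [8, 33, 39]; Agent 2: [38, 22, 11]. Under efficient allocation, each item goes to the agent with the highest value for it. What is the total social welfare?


Step 1: For each item, find the maximum value among all agents.
Step 2: Item 0 -> Agent 2 (value 38)
Step 3: Item 1 -> Agent 1 (value 33)
Step 4: Item 2 -> Agent 0 (value 41)
Step 5: Total welfare = 38 + 33 + 41 = 112

112


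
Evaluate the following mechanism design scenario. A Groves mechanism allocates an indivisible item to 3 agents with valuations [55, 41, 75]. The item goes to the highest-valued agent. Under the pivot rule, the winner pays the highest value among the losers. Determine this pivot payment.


Step 1: The efficient winner is agent 2 with value 75
Step 2: Other agents' values: [55, 41]
Step 3: Pivot payment = max(others) = 55
Step 4: The winner pays 55

55


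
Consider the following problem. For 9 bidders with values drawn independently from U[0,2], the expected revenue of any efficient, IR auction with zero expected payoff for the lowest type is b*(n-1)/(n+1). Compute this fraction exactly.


Step 1: By Revenue Equivalence, expected revenue = b*(n-1)/(n+1)
Step 2: Substituting n = 9, b = 2
Step 3: Revenue = 2*(9-1)/(9+1) = 2*8/10
Step 4: Revenue = 16/10 = 8/5

8/5


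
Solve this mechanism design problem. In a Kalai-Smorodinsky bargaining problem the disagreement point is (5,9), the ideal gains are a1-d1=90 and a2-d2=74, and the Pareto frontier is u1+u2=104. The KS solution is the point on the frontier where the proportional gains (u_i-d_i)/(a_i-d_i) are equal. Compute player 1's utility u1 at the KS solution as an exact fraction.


Step 1: At the KS point, (u1-d1)/r1 = (u2-d2)/r2 = t and u1+u2 = 104
Step 2: u1 = d1 + r1*t and u2 = d2 + r2*t, so (d1 + r1*t) + (d2 + r2*t) = 104
Step 3: t = (104 - 5 - 9)/(90 + 74) = 90/164 = 45/82
Step 4: u1 = d1 + r1*t = 5 + 90 * 45/82 = 2230/41
Step 5: (Check: u2 = d2 + r2*t = 2034/41; u1+u2 = 2230/41 + 2034/41 = 104, on the frontier.)

2230/41


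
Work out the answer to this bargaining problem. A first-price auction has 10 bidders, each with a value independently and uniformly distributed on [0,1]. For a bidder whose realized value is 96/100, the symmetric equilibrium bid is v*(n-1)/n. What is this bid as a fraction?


Step 1: The symmetric BNE bidding function is b(v) = v * (n-1) / n
Step 2: Substitute v = 24/25 and n = 10
Step 3: b = 24/25 * 9/10
Step 4: b = 108/125

108/125


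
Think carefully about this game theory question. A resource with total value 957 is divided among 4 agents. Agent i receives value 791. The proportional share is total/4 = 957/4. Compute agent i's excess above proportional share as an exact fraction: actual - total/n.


Step 1: Proportional share = 957/4
Step 2: Agent's actual allocation = 791
Step 3: Excess = 791 - 957/4 = 2207/4

2207/4


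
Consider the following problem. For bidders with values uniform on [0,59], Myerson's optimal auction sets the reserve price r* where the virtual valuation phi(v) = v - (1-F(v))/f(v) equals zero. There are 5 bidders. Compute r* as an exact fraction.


Step 1: For U[0,59], F(v) = v/59 and f(v) = 1/59
Step 2: phi(v) = v - (1 - v/59)/(1/59) = v - (59 - v) = 2v - 59
Step 3: Set phi(r*) = 0: 2r* - 59 = 0
Step 4: r* = 59/2 (the number of bidders n = 5 does not enter)

59/2


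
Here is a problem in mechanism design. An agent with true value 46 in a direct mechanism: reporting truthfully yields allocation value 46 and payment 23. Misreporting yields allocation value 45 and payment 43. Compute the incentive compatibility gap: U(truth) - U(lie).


Step 1: U(truth) = value - payment = 46 - 23 = 23
Step 2: U(lie) = allocation - payment = 45 - 43 = 2
Step 3: IC gap = 23 - 2 = 21

21


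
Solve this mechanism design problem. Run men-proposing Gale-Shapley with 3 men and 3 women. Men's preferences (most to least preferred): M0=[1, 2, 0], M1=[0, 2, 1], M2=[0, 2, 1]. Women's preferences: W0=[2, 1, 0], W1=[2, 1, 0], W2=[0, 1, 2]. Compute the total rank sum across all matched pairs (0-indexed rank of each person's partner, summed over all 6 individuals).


Step 1: Run Gale-Shapley (men propose, women hold best offer):
  M0 proposes to W1; she accepts
  M1 proposes to W0; she accepts
  M2 proposes to W0; she switches from M1
  M1 proposes to W2; she accepts
Step 2: Final matching: W0-M2, W1-M0, W2-M1
Step 3: 0-indexed ranks (man's rank of his match, then woman's): 0 + 0 + 0 + 2 + 1 + 1
Step 4: Total rank sum = 4

4


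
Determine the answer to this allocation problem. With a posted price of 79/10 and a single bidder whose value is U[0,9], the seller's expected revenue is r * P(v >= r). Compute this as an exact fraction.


Step 1: Posted price r = 79/10, value support [0,9]
Step 2: P(v >= r) = (9 - 79/10)/9 = 11/90
Step 3: Expected revenue = r * P(v >= r) = 79/10 * 11/90
Step 4: Revenue = 869/900

869/900


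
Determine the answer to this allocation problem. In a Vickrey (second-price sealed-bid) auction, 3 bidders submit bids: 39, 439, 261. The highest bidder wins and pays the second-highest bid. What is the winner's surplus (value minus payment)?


Step 1: Sort bids in descending order: 439, 261, 39
Step 2: The winning bid is the highest: 439
Step 3: The payment equals the second-highest bid: 261
Step 4: Surplus = winner's bid - payment = 439 - 261 = 178

178
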